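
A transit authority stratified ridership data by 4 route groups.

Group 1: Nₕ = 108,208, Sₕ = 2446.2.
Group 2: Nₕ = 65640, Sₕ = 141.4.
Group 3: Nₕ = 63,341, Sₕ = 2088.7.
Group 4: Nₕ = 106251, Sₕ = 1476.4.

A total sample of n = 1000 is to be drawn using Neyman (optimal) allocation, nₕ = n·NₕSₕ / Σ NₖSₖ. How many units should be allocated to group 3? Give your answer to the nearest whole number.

Σ NₕSₕ = 108208·2446.2 + 65640·141.4 + 63341·2088.7 + 106251·1476.4 = 563149228.7.
Share for 3: 132300346.7/563149228.7 = 0.23493.
n_3 = 1000 × 0.23493 = 234.929... → 235.

235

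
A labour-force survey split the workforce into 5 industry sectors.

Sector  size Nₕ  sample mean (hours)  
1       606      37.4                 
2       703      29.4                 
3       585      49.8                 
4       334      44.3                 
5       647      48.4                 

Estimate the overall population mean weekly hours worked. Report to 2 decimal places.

x̄_st = (Σ Nₕx̄ₕ) / (Σ Nₕ) = (606·37.4 + 703·29.4 + 585·49.8 + 334·44.3 + 647·48.4) / 2875
= 118576.6 / 2875 = 41.2440... → 41.24.

41.24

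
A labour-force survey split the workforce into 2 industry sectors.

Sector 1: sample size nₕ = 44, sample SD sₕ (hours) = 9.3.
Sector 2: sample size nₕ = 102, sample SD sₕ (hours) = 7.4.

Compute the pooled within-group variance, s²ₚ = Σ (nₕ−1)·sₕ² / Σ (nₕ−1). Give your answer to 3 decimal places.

1: (44−1)·9.3² = 43·86.49 = 3719.07
2: (102−1)·7.4² = 101·54.76 = 5530.76
Numerator = 9249.83; denominator = Σ(nₕ−1) = 144.
s²ₚ = 9249.83/144 = 64.23493... → 64.235.

64.235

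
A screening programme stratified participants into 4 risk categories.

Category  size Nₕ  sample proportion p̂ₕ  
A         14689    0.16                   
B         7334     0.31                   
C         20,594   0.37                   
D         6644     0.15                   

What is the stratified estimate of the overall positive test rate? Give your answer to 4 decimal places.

0.2688

N = 14689 + 7334 + 20594 + 6644 = 49261.
Overall proportion = Σ (Nₕ/N)·p̂ₕ.
Σ Nₕp̂ₕ = 2350.24 + 2273.54 + 7619.78 + 996.6 = 13240.16.
13240.16 / 49261 = 0.268776... → 0.2688.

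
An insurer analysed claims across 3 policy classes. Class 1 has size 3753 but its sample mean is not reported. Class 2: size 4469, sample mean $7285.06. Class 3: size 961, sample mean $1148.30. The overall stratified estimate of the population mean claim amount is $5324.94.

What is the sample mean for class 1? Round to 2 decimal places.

4060.34

Σ Nₕx̄ₕ = N·μ, so 3753·x̄_1 = 9183·5324.94 − (4469·7285.06 + 961·1148.30).
= 48898924.02 − 33660449.44 = 15238474.58.
x̄_1 = 15238474.58 / 3753 = 4060.3449... → 4060.34.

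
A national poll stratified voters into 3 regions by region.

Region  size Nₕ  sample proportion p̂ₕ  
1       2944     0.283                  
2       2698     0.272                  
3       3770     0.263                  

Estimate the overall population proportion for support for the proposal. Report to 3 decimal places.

Wₕ = Nₕ/N with N = 9412: 0.3128, 0.2867, 0.4006.
p̂_st = 0.3128·0.283 + 0.2867·0.272 + 0.4006·0.263 ≈ 0.27184... → 0.272.

0.272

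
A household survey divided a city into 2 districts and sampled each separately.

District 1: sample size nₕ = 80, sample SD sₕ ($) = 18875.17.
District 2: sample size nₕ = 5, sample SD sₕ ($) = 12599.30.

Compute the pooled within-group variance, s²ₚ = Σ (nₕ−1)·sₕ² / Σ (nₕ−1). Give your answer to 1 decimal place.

1: (80−1)·18875.17² = 79·356272042.5289 = 28145491359.7831
2: (5−1)·12599.30² = 4·158742360.49 = 634969441.96
Numerator = 28780460801.7431; denominator = Σ(nₕ−1) = 83.
s²ₚ = 28780460801.7431/83 = 346752539.780... → 346752539.8.

346752539.8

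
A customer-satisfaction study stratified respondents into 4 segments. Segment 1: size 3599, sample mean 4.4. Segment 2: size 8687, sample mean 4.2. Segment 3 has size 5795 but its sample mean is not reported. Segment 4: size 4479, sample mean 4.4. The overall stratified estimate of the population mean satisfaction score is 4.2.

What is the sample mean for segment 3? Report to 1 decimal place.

Σ Nₕx̄ₕ = N·μ, so 5795·x̄_3 = 22560·4.2 − (3599·4.4 + 8687·4.2 + 4479·4.4).
= 94752 − 72028.6 = 22723.4.
x̄_3 = 22723.4 / 5795 = 3.921... → 3.9.

3.9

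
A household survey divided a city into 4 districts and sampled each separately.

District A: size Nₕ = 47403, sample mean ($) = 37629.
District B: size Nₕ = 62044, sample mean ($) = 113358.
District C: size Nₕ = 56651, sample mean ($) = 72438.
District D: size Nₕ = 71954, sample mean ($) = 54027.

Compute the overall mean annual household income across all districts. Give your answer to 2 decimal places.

70606.65

N = 47403 + 62044 + 56651 + 71954 = 238052.
Weight each subgroup mean by Nₕ/N and sum.
Σ Nₕx̄ₕ = 47403·37629 + 62044·113358 + 56651·72438 + 71954·54027 = 1783727487 + 7033183752 + 4103685138 + 3887458758 = 16808055135.
Divide by N: 16808055135 / 238052 = 70606.6537... → 70606.65.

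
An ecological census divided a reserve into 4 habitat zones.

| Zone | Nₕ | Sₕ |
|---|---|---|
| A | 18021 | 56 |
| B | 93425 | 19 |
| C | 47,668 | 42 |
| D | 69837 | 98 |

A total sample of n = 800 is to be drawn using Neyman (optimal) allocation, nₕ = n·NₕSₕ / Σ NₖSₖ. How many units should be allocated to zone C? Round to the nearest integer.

138

A: NₕSₕ = 18021·56 = 1009176
B: NₕSₕ = 93425·19 = 1775075
C: NₕSₕ = 47668·42 = 2002056
D: NₕSₕ = 69837·98 = 6844026
Σ NₕSₕ = 11630333.
n_C = 800·2002056/11630333 = 137.713... → 138.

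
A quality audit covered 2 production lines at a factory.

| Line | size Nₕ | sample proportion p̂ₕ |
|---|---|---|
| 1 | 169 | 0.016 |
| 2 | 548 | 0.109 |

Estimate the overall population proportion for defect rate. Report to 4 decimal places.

0.0871

Wₕ = Nₕ/N with N = 717: 0.2357, 0.7643.
p̂_st = 0.2357·0.016 + 0.7643·0.109 ≈ 0.087079... → 0.0871.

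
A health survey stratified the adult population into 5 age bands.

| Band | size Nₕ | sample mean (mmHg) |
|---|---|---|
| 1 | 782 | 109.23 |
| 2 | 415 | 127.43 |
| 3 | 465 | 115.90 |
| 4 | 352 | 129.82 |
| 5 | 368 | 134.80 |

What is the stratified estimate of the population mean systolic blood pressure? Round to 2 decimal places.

N = 2382; weights Wₕ = Nₕ/N = (0.3283, 0.1742, 0.1952, 0.1478, 0.1545).
x̄_st = Σ Wₕ·x̄ₕ = 0.3283·109.23 + 0.1742·127.43 + 0.1952·115.90 + 0.1478·129.82 + 0.1545·134.80 ≈ 120.6960...
→ 120.70.

120.70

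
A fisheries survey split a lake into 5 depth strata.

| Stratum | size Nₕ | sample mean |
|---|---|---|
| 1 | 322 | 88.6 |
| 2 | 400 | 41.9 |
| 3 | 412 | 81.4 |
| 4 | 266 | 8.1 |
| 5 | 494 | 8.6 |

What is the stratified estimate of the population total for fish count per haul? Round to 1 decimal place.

Population total = Σ Nₕ·x̄ₕ (each stratum's size times its mean).
322·88.6 + 400·41.9 + 412·81.4 + 266·8.1 + 494·8.6 = 28529.2 + 16760 + 33536.8 + 2154.6 + 4248.4 = 85229.0.

85229.0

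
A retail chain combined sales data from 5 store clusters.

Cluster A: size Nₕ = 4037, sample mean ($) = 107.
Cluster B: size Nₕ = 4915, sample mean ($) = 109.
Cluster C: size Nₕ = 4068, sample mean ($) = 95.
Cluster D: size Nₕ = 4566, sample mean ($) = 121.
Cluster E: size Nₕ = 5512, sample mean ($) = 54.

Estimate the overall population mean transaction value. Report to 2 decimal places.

x̄_st = (Σ Nₕx̄ₕ) / (Σ Nₕ) = (4037·107 + 4915·109 + 4068·95 + 4566·121 + 5512·54) / 23098
= 2204288 / 23098 = 95.4320... → 95.43.

95.43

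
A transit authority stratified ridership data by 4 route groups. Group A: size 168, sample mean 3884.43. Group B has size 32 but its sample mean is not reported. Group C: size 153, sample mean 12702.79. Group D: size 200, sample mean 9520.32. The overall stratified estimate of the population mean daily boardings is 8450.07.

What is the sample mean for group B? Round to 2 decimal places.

5397.30

N = 168 + 32 + 153 + 200 = 553.
Overall total = μ·N = 8450.07·553 = 4672888.71.
Subtract the known strata: 168·3884.43 + 153·12702.79 + 200·9520.32 = 4500175.11.
Remaining total for group B: 4672888.71 − 4500175.11 = 172713.6.
Divide by its size: 172713.6 / 32 = 5397.3 → 5397.30.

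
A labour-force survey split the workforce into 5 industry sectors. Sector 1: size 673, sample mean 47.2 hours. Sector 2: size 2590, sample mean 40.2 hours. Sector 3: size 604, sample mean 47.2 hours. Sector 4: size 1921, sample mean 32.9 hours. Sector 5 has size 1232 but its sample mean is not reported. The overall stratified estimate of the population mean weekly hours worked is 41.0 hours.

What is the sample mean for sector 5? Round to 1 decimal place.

Σ Nₕx̄ₕ = N·μ, so 1232·x̄_5 = 7020·41.0 − (673·47.2 + 2590·40.2 + 604·47.2 + 1921·32.9).
= 287820 − 227593.3 = 60226.7.
x̄_5 = 60226.7 / 1232 = 48.885... → 48.9.

48.9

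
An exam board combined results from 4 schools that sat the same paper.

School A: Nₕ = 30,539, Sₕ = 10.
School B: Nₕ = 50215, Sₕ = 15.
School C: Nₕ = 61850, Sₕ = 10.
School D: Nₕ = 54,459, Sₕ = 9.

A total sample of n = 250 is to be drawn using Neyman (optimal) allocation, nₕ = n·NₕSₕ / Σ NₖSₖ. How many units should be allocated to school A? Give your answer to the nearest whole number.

35

Σ NₕSₕ = 30539·10 + 50215·15 + 61850·10 + 54459·9 = 2167246.
Share for A: 305390/2167246 = 0.14091.
n_A = 250 × 0.14091 = 35.228... → 35.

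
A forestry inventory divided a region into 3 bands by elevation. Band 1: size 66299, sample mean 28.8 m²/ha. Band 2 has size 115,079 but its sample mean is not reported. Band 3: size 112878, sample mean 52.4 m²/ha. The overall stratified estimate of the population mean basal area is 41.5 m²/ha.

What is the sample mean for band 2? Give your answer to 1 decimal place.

38.1

Σ Nₕx̄ₕ = N·μ, so 115079·x̄_2 = 294256·41.5 − (66299·28.8 + 112878·52.4).
= 12211624 − 7824218.4 = 4387405.6.
x̄_2 = 4387405.6 / 115079 = 38.125... → 38.1.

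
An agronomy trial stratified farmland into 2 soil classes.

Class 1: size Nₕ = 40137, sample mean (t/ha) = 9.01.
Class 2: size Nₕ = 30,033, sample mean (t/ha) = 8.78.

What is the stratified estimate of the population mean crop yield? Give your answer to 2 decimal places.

8.91

x̄_st = (Σ Nₕx̄ₕ) / (Σ Nₕ) = (40137·9.01 + 30033·8.78) / 70170
= 625324.11 / 70170 = 8.9116... → 8.91.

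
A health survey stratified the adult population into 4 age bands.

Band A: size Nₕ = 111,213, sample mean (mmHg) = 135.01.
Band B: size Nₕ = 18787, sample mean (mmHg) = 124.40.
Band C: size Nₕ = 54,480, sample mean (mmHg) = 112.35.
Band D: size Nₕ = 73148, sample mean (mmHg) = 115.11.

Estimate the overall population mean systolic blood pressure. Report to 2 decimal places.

123.79

x̄_st = (Σ Nₕx̄ₕ) / (Σ Nₕ) = (111213·135.01 + 18787·124.40 + 54480·112.35 + 73148·115.11) / 257628
= 31892864.21 / 257628 = 123.7942... → 123.79.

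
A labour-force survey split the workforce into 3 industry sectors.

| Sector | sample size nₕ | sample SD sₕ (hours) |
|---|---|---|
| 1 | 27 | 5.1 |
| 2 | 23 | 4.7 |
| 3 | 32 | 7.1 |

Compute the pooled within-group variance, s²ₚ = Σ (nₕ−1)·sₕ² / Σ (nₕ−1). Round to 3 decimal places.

34.493

Degrees of freedom: 26 + 22 + 31 = 79.
Σ(nₕ−1)sₕ² = 26·26.01 + 22·22.09 + 31·50.41 = 2724.95.
s²ₚ = 2724.95 / 79 = 34.49304... → 34.493.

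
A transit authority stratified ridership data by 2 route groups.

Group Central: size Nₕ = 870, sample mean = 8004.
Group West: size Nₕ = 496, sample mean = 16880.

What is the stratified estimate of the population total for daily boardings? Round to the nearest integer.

Central: 870·8004 = 6963480
West: 496·16880 = 8372480
τ̂ = Σ Nₕx̄ₕ = 15335960.

15335960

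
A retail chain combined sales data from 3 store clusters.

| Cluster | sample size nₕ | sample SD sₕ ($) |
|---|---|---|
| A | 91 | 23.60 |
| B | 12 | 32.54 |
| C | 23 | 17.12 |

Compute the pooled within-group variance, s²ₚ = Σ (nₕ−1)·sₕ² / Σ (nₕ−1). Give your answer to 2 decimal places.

Degrees of freedom: 90 + 11 + 22 = 123.
Σ(nₕ−1)sₕ² = 90·556.96 + 11·1058.8516 + 22·293.0944 = 68221.8444.
s²ₚ = 68221.8444 / 123 = 554.6491... → 554.65.

554.65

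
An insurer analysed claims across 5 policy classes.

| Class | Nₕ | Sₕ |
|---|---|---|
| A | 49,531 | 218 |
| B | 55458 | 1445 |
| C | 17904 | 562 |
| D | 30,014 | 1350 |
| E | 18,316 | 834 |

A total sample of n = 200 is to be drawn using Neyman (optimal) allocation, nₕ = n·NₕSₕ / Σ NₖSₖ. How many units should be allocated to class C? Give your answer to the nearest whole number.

13

A: NₕSₕ = 49531·218 = 10797758
B: NₕSₕ = 55458·1445 = 80136810
C: NₕSₕ = 17904·562 = 10062048
D: NₕSₕ = 30014·1350 = 40518900
E: NₕSₕ = 18316·834 = 15275544
Σ NₕSₕ = 156791060.
n_C = 200·10062048/156791060 = 12.835... → 13.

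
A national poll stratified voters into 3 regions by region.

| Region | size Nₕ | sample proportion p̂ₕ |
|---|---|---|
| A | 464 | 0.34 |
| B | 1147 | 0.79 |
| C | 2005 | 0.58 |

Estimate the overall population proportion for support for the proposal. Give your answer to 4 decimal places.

N = 464 + 1147 + 2005 = 3616.
Overall proportion = Σ (Nₕ/N)·p̂ₕ.
Σ Nₕp̂ₕ = 157.76 + 906.13 + 1162.9 = 2226.79.
2226.79 / 3616 = 0.615816... → 0.6158.

0.6158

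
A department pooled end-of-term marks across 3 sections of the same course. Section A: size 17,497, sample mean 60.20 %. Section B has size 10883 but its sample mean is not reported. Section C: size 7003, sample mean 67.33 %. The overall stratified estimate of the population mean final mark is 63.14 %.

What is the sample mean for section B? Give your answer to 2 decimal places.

65.17

Σ Nₕx̄ₕ = N·μ, so 10883·x̄_B = 35383·63.14 − (17497·60.20 + 7003·67.33).
= 2234082.62 − 1524831.39 = 709251.23.
x̄_B = 709251.23 / 10883 = 65.1706... → 65.17.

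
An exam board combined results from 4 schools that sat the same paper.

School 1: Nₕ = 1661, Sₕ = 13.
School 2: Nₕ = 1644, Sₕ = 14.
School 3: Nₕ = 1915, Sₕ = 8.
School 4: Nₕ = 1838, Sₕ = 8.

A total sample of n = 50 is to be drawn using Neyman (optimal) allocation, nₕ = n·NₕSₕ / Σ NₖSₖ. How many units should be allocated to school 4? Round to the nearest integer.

10

Σ NₕSₕ = 1661·13 + 1644·14 + 1915·8 + 1838·8 = 74633.
Share for 4: 14704/74633 = 0.19702.
n_4 = 50 × 0.19702 = 9.851... → 10.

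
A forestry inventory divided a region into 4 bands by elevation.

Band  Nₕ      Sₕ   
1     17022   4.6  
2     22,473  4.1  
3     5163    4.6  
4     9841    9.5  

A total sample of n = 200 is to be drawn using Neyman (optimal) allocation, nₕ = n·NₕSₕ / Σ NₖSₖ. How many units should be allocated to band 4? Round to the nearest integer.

1: NₕSₕ = 17022·4.6 = 78301.2
2: NₕSₕ = 22473·4.1 = 92139.3
3: NₕSₕ = 5163·4.6 = 23749.8
4: NₕSₕ = 9841·9.5 = 93489.5
Σ NₕSₕ = 287679.8.
n_4 = 200·93489.5/287679.8 = 64.996... → 65.

65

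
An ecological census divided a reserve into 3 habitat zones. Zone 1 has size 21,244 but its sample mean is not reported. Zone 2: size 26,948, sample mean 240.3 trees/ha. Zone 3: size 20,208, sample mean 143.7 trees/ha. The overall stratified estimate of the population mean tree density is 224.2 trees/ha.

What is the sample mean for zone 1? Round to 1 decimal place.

Σ Nₕx̄ₕ = N·μ, so 21244·x̄_1 = 68400·224.2 − (26948·240.3 + 20208·143.7).
= 15335280 − 9379494 = 5955786.
x̄_1 = 5955786 / 21244 = 280.351... → 280.4.

280.4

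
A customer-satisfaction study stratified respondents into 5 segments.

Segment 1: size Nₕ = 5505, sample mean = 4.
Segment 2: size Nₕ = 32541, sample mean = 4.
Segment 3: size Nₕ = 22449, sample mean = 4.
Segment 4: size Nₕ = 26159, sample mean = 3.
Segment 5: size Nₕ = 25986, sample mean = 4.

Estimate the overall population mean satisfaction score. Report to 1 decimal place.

N = 112640; weights Wₕ = Nₕ/N = (0.0489, 0.2889, 0.1993, 0.2322, 0.2307).
x̄_st = Σ Wₕ·x̄ₕ = 0.0489·4 + 0.2889·4 + 0.1993·4 + 0.2322·3 + 0.2307·4 ≈ 3.768...
→ 3.8.

3.8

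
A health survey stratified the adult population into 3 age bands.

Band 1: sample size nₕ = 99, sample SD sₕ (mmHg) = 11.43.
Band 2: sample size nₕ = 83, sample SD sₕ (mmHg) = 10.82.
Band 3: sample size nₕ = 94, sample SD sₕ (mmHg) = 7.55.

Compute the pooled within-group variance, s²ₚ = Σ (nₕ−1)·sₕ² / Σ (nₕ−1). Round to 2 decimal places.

101.48

Degrees of freedom: 98 + 82 + 93 = 273.
Σ(nₕ−1)sₕ² = 98·130.6449 + 82·117.0724 + 93·57.0025 = 27704.3695.
s²ₚ = 27704.3695 / 273 = 101.4812... → 101.48.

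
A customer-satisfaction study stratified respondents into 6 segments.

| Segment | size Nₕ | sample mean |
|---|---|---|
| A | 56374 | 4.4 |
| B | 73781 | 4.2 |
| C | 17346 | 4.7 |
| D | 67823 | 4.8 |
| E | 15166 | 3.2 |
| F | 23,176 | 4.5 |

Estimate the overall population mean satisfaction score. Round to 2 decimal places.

N = 253666; weights Wₕ = Nₕ/N = (0.2222, 0.2909, 0.0684, 0.2674, 0.0598, 0.0914).
x̄_st = Σ Wₕ·x̄ₕ = 0.2222·4.4 + 0.2909·4.2 + 0.0684·4.7 + 0.2674·4.8 + 0.0598·3.2 + 0.0914·4.5 ≈ 4.4067...
→ 4.41.

4.41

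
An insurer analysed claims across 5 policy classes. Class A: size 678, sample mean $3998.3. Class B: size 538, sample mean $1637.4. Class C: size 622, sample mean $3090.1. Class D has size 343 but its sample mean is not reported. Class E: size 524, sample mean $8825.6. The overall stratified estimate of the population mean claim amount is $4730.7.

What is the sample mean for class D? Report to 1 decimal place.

7749.6

Σ Nₕx̄ₕ = N·μ, so 343·x̄_D = 2705·4730.7 − (678·3998.3 + 538·1637.4 + 622·3090.1 + 524·8825.6).
= 12796543.5 − 10138425.2 = 2658118.3.
x̄_D = 2658118.3 / 343 = 7749.616... → 7749.6.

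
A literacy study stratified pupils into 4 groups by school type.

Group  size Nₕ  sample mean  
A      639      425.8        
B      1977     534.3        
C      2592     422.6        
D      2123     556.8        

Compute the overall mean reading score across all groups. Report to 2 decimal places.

491.87

x̄_st = (Σ Nₕx̄ₕ) / (Σ Nₕ) = (639·425.8 + 1977·534.3 + 2592·422.6 + 2123·556.8) / 7331
= 3605862.9 / 7331 = 491.8651... → 491.87.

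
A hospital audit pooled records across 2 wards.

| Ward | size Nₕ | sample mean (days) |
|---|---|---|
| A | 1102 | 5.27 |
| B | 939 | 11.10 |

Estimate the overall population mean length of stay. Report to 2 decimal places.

x̄_st = (Σ Nₕx̄ₕ) / (Σ Nₕ) = (1102·5.27 + 939·11.10) / 2041
= 16230.44 / 2041 = 7.9522... → 7.95.

7.95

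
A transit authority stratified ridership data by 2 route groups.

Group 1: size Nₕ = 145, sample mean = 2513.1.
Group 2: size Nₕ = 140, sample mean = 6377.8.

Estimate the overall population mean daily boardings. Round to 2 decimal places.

4411.55

x̄_st = (Σ Nₕx̄ₕ) / (Σ Nₕ) = (145·2513.1 + 140·6377.8) / 285
= 1257291.5 / 285 = 4411.5491... → 4411.55.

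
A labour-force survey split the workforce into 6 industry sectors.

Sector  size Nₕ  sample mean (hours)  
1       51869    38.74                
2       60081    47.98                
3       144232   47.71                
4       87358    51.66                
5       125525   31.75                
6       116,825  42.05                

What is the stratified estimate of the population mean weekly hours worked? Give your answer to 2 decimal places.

42.98

N = 51869 + 60081 + 144232 + 87358 + 125525 + 116825 = 585890.
The stratified mean weights each stratum mean by its population share Nₕ/N.
Σ Nₕx̄ₕ = 51869·38.74 + 60081·47.98 + 144232·47.71 + 87358·51.66 + 125525·31.75 + 116825·42.05 = 2009405.06 + 2882686.38 + 6881308.72 + 4512914.28 + 3985418.75 + 4912491.25 = 25184224.44.
Divide by N: 25184224.44 / 585890 = 42.9846... → 42.98.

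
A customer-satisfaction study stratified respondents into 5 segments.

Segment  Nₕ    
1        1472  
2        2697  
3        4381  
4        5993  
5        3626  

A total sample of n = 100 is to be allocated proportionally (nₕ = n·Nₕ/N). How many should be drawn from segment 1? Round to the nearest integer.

8

Share of segment 1 = 1472/18169 = 0.08102.
Allocate 100 × 0.08102 = 8.102... → 8.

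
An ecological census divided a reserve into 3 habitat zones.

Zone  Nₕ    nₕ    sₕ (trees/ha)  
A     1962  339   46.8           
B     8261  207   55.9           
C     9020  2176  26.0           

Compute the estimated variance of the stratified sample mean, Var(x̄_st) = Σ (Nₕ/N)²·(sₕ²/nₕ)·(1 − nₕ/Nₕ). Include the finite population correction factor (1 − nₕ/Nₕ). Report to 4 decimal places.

N = 19243. Term for each stratum: Wₕ²sₕ²/nₕ·(1−nₕ/Nₕ).
Var(x̄_st) = 0.0555602 + 2.7123889 + 0.0517915 = 2.8197407 → 2.8197.

2.8197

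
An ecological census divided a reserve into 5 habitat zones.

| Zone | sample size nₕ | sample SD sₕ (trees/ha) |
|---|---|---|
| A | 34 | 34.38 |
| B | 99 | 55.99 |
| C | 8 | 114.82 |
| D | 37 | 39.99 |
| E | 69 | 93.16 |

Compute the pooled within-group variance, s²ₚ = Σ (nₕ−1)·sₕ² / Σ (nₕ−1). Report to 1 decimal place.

4488.6

Degrees of freedom: 33 + 98 + 7 + 36 + 68 = 242.
Σ(nₕ−1)sₕ² = 33·1181.9844 + 98·3134.8801 + 7·13183.6324 + 36·1599.2001 + 68·8678.7856 = 1086237.7862.
s²ₚ = 1086237.7862 / 242 = 4488.586... → 4488.6.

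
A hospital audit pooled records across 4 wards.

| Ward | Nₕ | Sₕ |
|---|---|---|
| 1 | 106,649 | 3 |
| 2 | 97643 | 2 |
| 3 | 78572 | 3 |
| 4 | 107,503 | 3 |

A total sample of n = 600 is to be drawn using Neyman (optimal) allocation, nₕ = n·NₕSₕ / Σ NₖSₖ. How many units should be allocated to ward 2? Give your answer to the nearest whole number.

109

1: NₕSₕ = 106649·3 = 319947
2: NₕSₕ = 97643·2 = 195286
3: NₕSₕ = 78572·3 = 235716
4: NₕSₕ = 107503·3 = 322509
Σ NₕSₕ = 1073458.
n_2 = 600·195286/1073458 = 109.153... → 109.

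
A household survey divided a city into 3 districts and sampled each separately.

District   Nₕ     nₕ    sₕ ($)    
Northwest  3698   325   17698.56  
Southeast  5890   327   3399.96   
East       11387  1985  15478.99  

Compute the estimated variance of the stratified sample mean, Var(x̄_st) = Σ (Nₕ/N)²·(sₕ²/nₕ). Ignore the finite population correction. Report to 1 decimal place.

N = 20975. Term for each stratum: Wₕ²sₕ²/nₕ.
Var(x̄_st) = 29958.6596 + 2787.5747 + 35574.5513 = 68320.7856 → 68320.8.

68320.8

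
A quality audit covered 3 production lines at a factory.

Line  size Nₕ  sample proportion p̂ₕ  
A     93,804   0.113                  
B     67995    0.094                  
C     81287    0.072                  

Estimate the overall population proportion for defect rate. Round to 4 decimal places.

Wₕ = Nₕ/N with N = 243086: 0.3859, 0.2797, 0.3344.
p̂_st = 0.3859·0.113 + 0.2797·0.094 + 0.3344·0.072 ≈ 0.093975... → 0.0940.

0.0940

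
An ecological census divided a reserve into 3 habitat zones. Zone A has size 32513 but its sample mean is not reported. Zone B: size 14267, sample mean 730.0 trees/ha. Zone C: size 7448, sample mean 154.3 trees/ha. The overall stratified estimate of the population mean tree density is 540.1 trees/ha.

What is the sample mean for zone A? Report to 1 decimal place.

Σ Nₕx̄ₕ = N·μ, so 32513·x̄_A = 54228·540.1 − (14267·730.0 + 7448·154.3).
= 29288542.8 − 11564136.4 = 17724406.4.
x̄_A = 17724406.4 / 32513 = 545.148... → 545.1.

545.1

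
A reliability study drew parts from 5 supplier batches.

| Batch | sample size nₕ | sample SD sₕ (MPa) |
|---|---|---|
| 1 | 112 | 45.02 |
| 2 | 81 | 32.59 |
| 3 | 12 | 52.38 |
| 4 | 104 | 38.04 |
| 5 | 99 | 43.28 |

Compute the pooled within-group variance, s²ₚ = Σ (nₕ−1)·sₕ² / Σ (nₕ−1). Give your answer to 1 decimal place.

Degrees of freedom: 111 + 80 + 11 + 103 + 98 = 403.
Σ(nₕ−1)sₕ² = 111·2026.8004 + 80·1062.1081 + 11·2743.6644 + 103·1447.0416 + 98·1873.1584 = 672738.6088.
s²ₚ = 672738.6088 / 403 = 1669.327... → 1669.3.

1669.3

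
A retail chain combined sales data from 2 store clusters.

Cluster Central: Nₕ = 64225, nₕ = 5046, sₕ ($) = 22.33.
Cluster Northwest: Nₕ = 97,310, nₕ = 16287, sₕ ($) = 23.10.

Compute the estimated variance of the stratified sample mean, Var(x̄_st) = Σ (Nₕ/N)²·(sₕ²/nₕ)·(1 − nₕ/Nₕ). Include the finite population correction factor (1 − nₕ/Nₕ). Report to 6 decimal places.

N = 161535; Wₕ = Nₕ/N.
cluster Central: (64225/161535)²·22.33²/5046·(1 − 5046/64225) = 0.014393575
cluster Northwest: (97310/161535)²·23.10²/16287·(1 − 16287/97310) = 0.009899548
Sum = 0.024293123 → 0.024293.

0.024293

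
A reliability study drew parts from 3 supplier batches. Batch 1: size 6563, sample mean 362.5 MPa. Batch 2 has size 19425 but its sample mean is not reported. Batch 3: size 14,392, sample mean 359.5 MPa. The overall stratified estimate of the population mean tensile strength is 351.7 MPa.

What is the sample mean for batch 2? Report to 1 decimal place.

342.3

N = 6563 + 19425 + 14392 = 40380.
Overall total = μ·N = 351.7·40380 = 14201646.
Subtract the known strata: 6563·362.5 + 14392·359.5 = 7553011.5.
Remaining total for batch 2: 14201646 − 7553011.5 = 6648634.5.
Divide by its size: 6648634.5 / 19425 = 342.272... → 342.3.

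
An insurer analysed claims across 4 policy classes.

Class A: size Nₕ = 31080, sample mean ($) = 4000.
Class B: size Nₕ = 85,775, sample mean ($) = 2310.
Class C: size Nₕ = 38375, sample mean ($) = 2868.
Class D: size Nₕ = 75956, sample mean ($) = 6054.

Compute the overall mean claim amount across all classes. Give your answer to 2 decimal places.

x̄_st = (Σ Nₕx̄ₕ) / (Σ Nₕ) = (31080·4000 + 85775·2310 + 38375·2868 + 75956·6054) / 231186
= 892357374 / 231186 = 3859.9110... → 3859.91.

3859.91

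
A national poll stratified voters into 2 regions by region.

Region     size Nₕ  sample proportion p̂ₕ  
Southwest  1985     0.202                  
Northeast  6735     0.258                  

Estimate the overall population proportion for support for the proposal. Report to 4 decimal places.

Wₕ = Nₕ/N with N = 8720: 0.2276, 0.7724.
p̂_st = 0.2276·0.202 + 0.7724·0.258 ≈ 0.245252... → 0.2453.

0.2453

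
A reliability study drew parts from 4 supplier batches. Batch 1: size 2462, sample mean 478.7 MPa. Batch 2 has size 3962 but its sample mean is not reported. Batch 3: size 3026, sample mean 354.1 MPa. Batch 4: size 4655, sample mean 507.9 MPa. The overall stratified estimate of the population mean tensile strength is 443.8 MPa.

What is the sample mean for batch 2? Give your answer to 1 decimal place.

N = 2462 + 3962 + 3026 + 4655 = 14105.
Overall total = μ·N = 443.8·14105 = 6259799.
Subtract the known strata: 2462·478.7 + 3026·354.1 + 4655·507.9 = 4614340.5.
Remaining total for batch 2: 6259799 − 4614340.5 = 1645458.5.
Divide by its size: 1645458.5 / 3962 = 415.310... → 415.3.

415.3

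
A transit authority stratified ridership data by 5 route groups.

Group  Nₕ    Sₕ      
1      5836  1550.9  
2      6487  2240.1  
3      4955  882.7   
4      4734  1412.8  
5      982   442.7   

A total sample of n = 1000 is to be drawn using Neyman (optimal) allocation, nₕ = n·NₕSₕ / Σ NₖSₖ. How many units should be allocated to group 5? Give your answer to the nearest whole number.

1: NₕSₕ = 5836·1550.9 = 9051052.4
2: NₕSₕ = 6487·2240.1 = 14531528.7
3: NₕSₕ = 4955·882.7 = 4373778.5
4: NₕSₕ = 4734·1412.8 = 6688195.2
5: NₕSₕ = 982·442.7 = 434731.4
Σ NₕSₕ = 35079286.2.
n_5 = 1000·434731.4/35079286.2 = 12.393... → 12.

12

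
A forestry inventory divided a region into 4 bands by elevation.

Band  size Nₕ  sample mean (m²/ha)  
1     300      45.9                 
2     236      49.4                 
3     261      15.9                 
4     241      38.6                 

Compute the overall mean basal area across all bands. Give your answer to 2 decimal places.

37.46

x̄_st = (Σ Nₕx̄ₕ) / (Σ Nₕ) = (300·45.9 + 236·49.4 + 261·15.9 + 241·38.6) / 1038
= 38880.9 / 1038 = 37.4575... → 37.46.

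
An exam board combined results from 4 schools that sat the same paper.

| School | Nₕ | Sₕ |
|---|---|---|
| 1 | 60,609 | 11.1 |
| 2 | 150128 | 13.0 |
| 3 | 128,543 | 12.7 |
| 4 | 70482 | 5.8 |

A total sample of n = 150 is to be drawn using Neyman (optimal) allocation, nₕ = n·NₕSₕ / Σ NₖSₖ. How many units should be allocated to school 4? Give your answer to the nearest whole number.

1: NₕSₕ = 60609·11.1 = 672759.9
2: NₕSₕ = 150128·13.0 = 1951664
3: NₕSₕ = 128543·12.7 = 1632496.1
4: NₕSₕ = 70482·5.8 = 408795.6
Σ NₕSₕ = 4665715.6.
n_4 = 150·408795.6/4665715.6 = 13.143... → 13.

13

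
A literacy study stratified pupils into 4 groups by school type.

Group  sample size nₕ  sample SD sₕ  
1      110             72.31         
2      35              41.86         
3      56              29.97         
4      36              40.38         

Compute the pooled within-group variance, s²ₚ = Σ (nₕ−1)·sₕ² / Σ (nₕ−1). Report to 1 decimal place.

3158.7

1: (110−1)·72.31² = 109·5228.7361 = 569932.2349
2: (35−1)·41.86² = 34·1752.2596 = 59576.8264
3: (56−1)·29.97² = 55·898.2009 = 49401.0495
4: (36−1)·40.38² = 35·1630.5444 = 57069.054
Numerator = 735979.1648; denominator = Σ(nₕ−1) = 233.
s²ₚ = 735979.1648/233 = 3158.709... → 3158.7.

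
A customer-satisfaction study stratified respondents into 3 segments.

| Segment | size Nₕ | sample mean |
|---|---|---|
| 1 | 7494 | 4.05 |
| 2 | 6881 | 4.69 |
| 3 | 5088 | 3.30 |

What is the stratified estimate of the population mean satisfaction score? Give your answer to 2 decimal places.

4.08

N = 7494 + 6881 + 5088 = 19463.
Weight each subgroup mean by Nₕ/N and sum.
Σ Nₕx̄ₕ = 7494·4.05 + 6881·4.69 + 5088·3.30 = 30350.7 + 32271.89 + 16790.4 = 79412.99.
Divide by N: 79412.99 / 19463 = 4.0802... → 4.08.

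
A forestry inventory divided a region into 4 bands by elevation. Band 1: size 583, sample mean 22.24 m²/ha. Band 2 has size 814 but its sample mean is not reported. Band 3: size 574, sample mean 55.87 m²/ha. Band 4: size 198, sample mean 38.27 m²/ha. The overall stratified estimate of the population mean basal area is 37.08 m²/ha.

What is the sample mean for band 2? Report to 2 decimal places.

Σ Nₕx̄ₕ = N·μ, so 814·x̄_2 = 2169·37.08 − (583·22.24 + 574·55.87 + 198·38.27).
= 80426.52 − 52612.76 = 27813.76.
x̄_2 = 27813.76 / 814 = 34.1692... → 34.17.

34.17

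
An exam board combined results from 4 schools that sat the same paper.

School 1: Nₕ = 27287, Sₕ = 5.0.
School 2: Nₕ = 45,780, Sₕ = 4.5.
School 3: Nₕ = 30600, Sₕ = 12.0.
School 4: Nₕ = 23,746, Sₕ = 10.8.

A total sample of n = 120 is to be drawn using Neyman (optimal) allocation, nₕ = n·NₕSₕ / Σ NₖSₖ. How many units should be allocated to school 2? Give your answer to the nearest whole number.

26

Σ NₕSₕ = 27287·5.0 + 45780·4.5 + 30600·12.0 + 23746·10.8 = 966101.8.
Share for 2: 206010/966101.8 = 0.21324.
n_2 = 120 × 0.21324 = 25.589... → 26.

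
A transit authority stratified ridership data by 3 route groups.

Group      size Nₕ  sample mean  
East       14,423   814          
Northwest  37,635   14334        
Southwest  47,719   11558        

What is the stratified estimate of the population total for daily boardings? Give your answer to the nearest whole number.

1102736614

East: 14423·814 = 11740322
Northwest: 37635·14334 = 539460090
Southwest: 47719·11558 = 551536202
τ̂ = Σ Nₕx̄ₕ = 1102736614.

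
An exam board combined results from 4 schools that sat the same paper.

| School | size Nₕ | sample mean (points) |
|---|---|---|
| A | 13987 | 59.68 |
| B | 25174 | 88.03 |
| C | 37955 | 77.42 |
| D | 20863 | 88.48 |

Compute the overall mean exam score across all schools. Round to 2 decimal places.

x̄_st = (Σ Nₕx̄ₕ) / (Σ Nₕ) = (13987·59.68 + 25174·88.03 + 37955·77.42 + 20863·88.48) / 97979
= 7835245.72 / 97979 = 79.9686... → 79.97.

79.97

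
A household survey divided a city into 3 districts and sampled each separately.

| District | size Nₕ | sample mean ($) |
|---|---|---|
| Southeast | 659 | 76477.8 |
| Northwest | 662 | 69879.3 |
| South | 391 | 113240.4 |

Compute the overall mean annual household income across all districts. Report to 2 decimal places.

82322.41

x̄_st = (Σ Nₕx̄ₕ) / (Σ Nₕ) = (659·76477.8 + 662·69879.3 + 391·113240.4) / 1712
= 140935963.2 / 1712 = 82322.4084... → 82322.41.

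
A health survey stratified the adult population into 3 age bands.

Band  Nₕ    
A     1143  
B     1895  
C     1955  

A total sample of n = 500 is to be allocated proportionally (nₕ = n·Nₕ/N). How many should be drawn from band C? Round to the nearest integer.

N = 1143 + 1895 + 1955 = 4993.
n_C = 500·1955/4993 = 195.774... → 196.

196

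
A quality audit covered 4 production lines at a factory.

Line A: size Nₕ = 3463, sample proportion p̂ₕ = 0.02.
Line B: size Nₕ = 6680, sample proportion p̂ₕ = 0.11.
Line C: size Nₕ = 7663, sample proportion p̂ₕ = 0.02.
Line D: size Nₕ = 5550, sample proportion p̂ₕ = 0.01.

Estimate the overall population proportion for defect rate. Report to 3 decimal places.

0.043

Wₕ = Nₕ/N with N = 23356: 0.1483, 0.2860, 0.3281, 0.2376.
p̂_st = 0.1483·0.02 + 0.2860·0.11 + 0.3281·0.02 + 0.2376·0.01 ≈ 0.04336... → 0.043.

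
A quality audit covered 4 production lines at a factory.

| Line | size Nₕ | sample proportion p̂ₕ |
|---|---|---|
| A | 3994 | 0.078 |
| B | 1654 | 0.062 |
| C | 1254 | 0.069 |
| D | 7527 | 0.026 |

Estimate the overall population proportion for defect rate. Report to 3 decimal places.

N = 3994 + 1654 + 1254 + 7527 = 14429.
Overall proportion = Σ (Nₕ/N)·p̂ₕ.
Σ Nₕp̂ₕ = 311.532 + 102.548 + 86.526 + 195.702 = 696.308.
696.308 / 14429 = 0.04826... → 0.048.

0.048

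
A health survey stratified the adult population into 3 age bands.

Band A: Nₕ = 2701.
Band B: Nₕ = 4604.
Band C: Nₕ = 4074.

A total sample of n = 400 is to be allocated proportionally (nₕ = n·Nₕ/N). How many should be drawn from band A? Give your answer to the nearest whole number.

95

N = 2701 + 4604 + 4074 = 11379.
n_A = 400·2701/11379 = 94.947... → 95.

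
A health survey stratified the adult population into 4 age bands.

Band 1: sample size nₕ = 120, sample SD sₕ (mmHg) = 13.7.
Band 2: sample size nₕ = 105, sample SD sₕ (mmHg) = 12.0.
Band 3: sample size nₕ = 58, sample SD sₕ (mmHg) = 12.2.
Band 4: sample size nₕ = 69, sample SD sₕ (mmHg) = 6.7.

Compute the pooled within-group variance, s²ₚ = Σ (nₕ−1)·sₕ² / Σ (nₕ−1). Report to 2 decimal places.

140.37

Degrees of freedom: 119 + 104 + 57 + 68 = 348.
Σ(nₕ−1)sₕ² = 119·187.69 + 104·144 + 57·148.84 + 68·44.89 = 48847.51.
s²ₚ = 48847.51 / 348 = 140.3664... → 140.37.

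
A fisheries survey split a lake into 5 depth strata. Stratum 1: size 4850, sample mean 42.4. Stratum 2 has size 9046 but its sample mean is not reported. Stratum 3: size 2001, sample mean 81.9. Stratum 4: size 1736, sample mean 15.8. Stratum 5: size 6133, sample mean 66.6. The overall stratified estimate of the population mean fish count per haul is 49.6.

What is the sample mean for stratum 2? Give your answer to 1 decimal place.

Σ Nₕx̄ₕ = N·μ, so 9046·x̄_2 = 23766·49.6 − (4850·42.4 + 2001·81.9 + 1736·15.8 + 6133·66.6).
= 1178793.6 − 805408.5 = 373385.1.
x̄_2 = 373385.1 / 9046 = 41.276... → 41.3.

41.3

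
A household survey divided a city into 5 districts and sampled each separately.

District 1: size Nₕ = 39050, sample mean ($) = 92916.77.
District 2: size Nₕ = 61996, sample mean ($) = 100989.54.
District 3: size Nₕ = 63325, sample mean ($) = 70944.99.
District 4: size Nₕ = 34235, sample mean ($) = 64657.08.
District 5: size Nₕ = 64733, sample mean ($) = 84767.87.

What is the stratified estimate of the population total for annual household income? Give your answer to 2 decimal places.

1: 39050·92916.77 = 3628399868.5
2: 61996·100989.54 = 6260947521.84
3: 63325·70944.99 = 4492591491.75
4: 34235·64657.08 = 2213535133.8
5: 64733·84767.87 = 5487278528.71
τ̂ = Σ Nₕx̄ₕ = 22082752544.60.

22082752544.60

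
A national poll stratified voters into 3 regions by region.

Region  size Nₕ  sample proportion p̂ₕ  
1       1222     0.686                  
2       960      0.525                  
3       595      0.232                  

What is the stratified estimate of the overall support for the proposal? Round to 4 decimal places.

Wₕ = Nₕ/N with N = 2777: 0.4400, 0.3457, 0.2143.
p̂_st = 0.4400·0.686 + 0.3457·0.525 + 0.2143·0.232 ≈ 0.533069... → 0.5331.

0.5331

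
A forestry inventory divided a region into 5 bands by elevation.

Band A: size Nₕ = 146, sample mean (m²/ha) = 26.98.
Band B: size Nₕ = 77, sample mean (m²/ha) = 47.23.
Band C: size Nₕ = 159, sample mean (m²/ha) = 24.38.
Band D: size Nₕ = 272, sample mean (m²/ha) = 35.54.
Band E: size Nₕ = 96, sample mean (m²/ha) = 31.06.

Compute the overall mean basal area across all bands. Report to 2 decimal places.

N = 146 + 77 + 159 + 272 + 96 = 750.
The stratified mean weights each stratum mean by its population share Nₕ/N.
Σ Nₕx̄ₕ = 146·26.98 + 77·47.23 + 159·24.38 + 272·35.54 + 96·31.06 = 3939.08 + 3636.71 + 3876.42 + 9666.88 + 2981.76 = 24100.85.
Divide by N: 24100.85 / 750 = 32.1345... → 32.13.

32.13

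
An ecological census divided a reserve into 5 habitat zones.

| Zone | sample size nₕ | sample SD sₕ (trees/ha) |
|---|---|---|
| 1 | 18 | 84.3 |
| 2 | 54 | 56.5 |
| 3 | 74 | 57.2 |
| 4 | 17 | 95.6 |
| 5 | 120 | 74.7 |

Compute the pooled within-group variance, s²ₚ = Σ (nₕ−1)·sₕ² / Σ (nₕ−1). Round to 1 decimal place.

1: (18−1)·84.3² = 17·7106.49 = 120810.33
2: (54−1)·56.5² = 53·3192.25 = 169189.25
3: (74−1)·57.2² = 73·3271.84 = 238844.32
4: (17−1)·95.6² = 16·9139.36 = 146229.76
5: (120−1)·74.7² = 119·5580.09 = 664030.71
Numerator = 1339104.37; denominator = Σ(nₕ−1) = 278.
s²ₚ = 1339104.37/278 = 4816.922... → 4816.9.

4816.9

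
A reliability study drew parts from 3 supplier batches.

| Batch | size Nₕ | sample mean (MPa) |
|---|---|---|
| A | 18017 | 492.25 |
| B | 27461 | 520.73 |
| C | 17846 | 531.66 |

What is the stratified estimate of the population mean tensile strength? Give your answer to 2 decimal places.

N = 63324; weights Wₕ = Nₕ/N = (0.2845, 0.4337, 0.2818).
x̄_st = Σ Wₕ·x̄ₕ = 0.2845·492.25 + 0.4337·520.73 + 0.2818·531.66 ≈ 515.7071...
→ 515.71.

515.71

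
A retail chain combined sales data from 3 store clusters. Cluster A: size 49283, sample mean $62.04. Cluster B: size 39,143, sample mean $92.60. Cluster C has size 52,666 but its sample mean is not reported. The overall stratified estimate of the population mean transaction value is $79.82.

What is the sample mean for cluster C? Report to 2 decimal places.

86.96

Σ Nₕx̄ₕ = N·μ, so 52666·x̄_C = 141092·79.82 − (49283·62.04 + 39143·92.60).
= 11261963.44 − 6682159.12 = 4579804.32.
x̄_C = 4579804.32 / 52666 = 86.9594... → 86.96.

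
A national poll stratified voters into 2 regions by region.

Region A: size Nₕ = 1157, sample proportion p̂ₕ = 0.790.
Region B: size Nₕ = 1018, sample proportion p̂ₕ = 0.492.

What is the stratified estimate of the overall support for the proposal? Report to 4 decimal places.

0.6505

N = 1157 + 1018 = 2175.
Overall proportion = Σ (Nₕ/N)·p̂ₕ.
Σ Nₕp̂ₕ = 914.03 + 500.856 = 1414.886.
1414.886 / 2175 = 0.650522... → 0.6505.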